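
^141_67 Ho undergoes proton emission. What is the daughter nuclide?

Dy-140

Proton emission: mass number changes by -1, atomic number by -1.
A: 141 − 1 = 140; Z: 67 − 1 = 66.
Z = 66 is dysprosium, so the daughter is ^140_66 Dy.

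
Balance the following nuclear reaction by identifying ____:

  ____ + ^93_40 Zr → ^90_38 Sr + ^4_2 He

Conserve mass number: A + 93 = 90 + 4, so A = 1.
Conserve atomic number: Z + 40 = 38 + 2, so Z = 0.
A = 1 and Z = 0 is ^1_0 n — a neutron.

neutron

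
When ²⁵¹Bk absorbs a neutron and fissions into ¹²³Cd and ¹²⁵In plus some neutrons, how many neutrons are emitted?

Conserve mass number: 252 = 123 + 125 + k, so k = 252 − 248 = 4.
Check atomic number: 97 = 48 + 49 + 0 = 97. ✓

4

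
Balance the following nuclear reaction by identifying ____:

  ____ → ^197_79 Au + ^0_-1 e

Pt-197

Conserve mass number: A = 197 + 0, so A = 197.
Conserve atomic number: Z = 79 − 1, so Z = 78.
Z = 78 is platinum, so the species is ^197_78 Pt.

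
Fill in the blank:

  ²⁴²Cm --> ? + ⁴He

Conserve mass number: 242 = A + 4, so A = 238.
Conserve atomic number: 96 = Z + 2, so Z = 94.
Z = 94 is plutonium, so the species is ²³⁸Pu.

Pu-238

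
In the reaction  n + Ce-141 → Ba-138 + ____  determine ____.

alpha particle

Conserve mass number: 1 + 141 = 138 + A, so A = 4.
Conserve atomic number: 0 + 58 = 56 + Z, so Z = 2.
A = 4 and Z = 2 is He-4 — an alpha particle.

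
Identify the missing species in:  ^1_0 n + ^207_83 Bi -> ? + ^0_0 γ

Conserve mass number: 1 + 207 = A + 0, so A = 208.
Conserve atomic number: 0 + 83 = Z + 0, so Z = 83.
Z = 83 is bismuth, so the species is ^208_83 Bi.

Bi-208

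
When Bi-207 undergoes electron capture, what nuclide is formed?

Pb-207

Electron capture: mass number changes by +0, atomic number by -1.
A: 207 = 207; Z: 83 − 1 = 82.
Z = 82 is lead, so the daughter is Pb-207.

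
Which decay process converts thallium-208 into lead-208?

beta-minus decay

ΔA = 208 − 208 = 0; ΔZ = 82 − 81 = +1.
A is unchanged and Z rises by 1 — a neutron has become a proton (β⁻ decay).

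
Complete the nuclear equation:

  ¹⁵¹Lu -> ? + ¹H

Conserve mass number: 151 = A + 1, so A = 150.
Conserve atomic number: 71 = Z + 1, so Z = 70.
Z = 70 is ytterbium, so the species is ¹⁵⁰Yb.

Yb-150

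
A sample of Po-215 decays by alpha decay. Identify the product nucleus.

Pb-211

Alpha decay: mass number changes by -4, atomic number by -2.
A: 215 − 4 = 211; Z: 84 − 2 = 82.
Z = 82 is lead, so the daughter is Pb-211.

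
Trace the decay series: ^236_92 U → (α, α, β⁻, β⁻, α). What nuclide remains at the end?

Start: (A, Z) = (236, 92).
After α: (232, 90).
After α: (228, 88).
After β⁻: (228, 89).
After β⁻: (228, 90).
After α: (224, 88).
Z = 88 is radium.

Ra-224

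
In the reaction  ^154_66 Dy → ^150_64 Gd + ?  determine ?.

alpha particle

Conserve mass number: 154 = 150 + A, so A = 4.
Conserve atomic number: 66 = 64 + Z, so Z = 2.
A = 4 and Z = 2 is ^4_2 He — an alpha particle.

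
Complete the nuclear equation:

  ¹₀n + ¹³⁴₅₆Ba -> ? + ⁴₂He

Conserve mass number: 1 + 134 = A + 4, so A = 131.
Conserve atomic number: 0 + 56 = Z + 2, so Z = 54.
Z = 54 is xenon, so the species is ¹³¹₅₄Xe.

Xe-131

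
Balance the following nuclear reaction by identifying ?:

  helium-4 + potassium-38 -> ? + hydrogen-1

Ca-41

Conserve mass number: 4 + 38 = A + 1, so A = 41.
Conserve atomic number: 2 + 19 = Z + 1, so Z = 20.
Z = 20 is calcium, so the species is calcium-41.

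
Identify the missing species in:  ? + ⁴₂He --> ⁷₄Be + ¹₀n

Conserve mass number: A + 4 = 7 + 1, so A = 4.
Conserve atomic number: Z + 2 = 4 + 0, so Z = 2.
A = 4 and Z = 2 is ⁴₂He — an alpha particle.

alpha particle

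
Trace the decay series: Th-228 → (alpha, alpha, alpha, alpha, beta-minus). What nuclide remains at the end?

Bi-212

Start: (A, Z) = (228, 90).
After α: (224, 88).
After α: (220, 86).
After α: (216, 84).
After α: (212, 82).
After β⁻: (212, 83).
Z = 83 is bismuth.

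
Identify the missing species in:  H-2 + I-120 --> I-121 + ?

proton

Conserve mass number: 2 + 120 = 121 + A, so A = 1.
Conserve atomic number: 1 + 53 = 53 + Z, so Z = 1.
A = 1 and Z = 1 is H-1 — a proton.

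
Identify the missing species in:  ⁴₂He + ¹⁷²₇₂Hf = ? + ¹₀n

W-175

Conserve mass number: 4 + 172 = A + 1, so A = 175.
Conserve atomic number: 2 + 72 = Z + 0, so Z = 74.
Z = 74 is tungsten, so the species is ¹⁷⁵₇₄W.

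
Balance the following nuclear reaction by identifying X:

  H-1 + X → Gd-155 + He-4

Conserve mass number: 1 + A = 155 + 4, so A = 158.
Conserve atomic number: 1 + Z = 64 + 2, so Z = 65.
Z = 65 is terbium, so the species is Tb-158.

Tb-158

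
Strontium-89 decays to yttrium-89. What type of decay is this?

ΔA = 89 − 89 = 0; ΔZ = 39 − 38 = +1.
A is unchanged and Z rises by 1 — a neutron has become a proton (β⁻ decay).

beta-minus decay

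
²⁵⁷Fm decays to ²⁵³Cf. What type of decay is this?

alpha decay

ΔA = 253 − 257 = -4; ΔZ = 98 − 100 = -2.
A drops by 4 and Z drops by 2 — the signature of alpha emission.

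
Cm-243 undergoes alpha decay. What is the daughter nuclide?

Pu-239

Alpha decay: mass number changes by -4, atomic number by -2.
A: 243 − 4 = 239; Z: 96 − 2 = 94.
Z = 94 is plutonium, so the daughter is Pu-239.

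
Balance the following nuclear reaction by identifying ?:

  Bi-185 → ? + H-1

Conserve mass number: 185 = A + 1, so A = 184.
Conserve atomic number: 83 = Z + 1, so Z = 82.
Z = 82 is lead, so the species is Pb-184.

Pb-184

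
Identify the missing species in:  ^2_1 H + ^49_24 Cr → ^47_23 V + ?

Conserve mass number: 2 + 49 = 47 + A, so A = 4.
Conserve atomic number: 1 + 24 = 23 + Z, so Z = 2.
A = 4 and Z = 2 is ^4_2 He — an alpha particle.

alpha particle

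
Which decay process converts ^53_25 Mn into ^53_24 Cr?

ΔA = 53 − 53 = 0; ΔZ = 24 − 25 = -1.
A is unchanged and Z drops by 1 — a proton has become a neutron (β⁺ emission or electron capture).

beta-plus decay or electron capture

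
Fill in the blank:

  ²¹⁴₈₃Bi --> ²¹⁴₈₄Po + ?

beta-minus particle

Conserve mass number: 214 = 214 + A, so A = 0.
Conserve atomic number: 83 = 84 + Z, so Z = -1.
A = 0 and Z = -1 is ⁰₋₁e — a beta-minus particle.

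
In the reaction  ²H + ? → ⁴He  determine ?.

Conserve mass number: 2 + A = 4, so A = 2.
Conserve atomic number: 1 + Z = 2, so Z = 1.
A = 2 and Z = 1 is ²H — a deuteron.

deuteron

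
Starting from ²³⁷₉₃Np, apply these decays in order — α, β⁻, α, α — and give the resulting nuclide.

Ra-225

Start: (A, Z) = (237, 93).
After α: (233, 91).
After β⁻: (233, 92).
After α: (229, 90).
After α: (225, 88).
Z = 88 is radium.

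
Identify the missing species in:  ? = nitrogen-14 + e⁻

C-14

Conserve mass number: A = 14 + 0, so A = 14.
Conserve atomic number: Z = 7 − 1, so Z = 6.
Z = 6 is carbon, so the species is carbon-14.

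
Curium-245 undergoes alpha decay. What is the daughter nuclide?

Pu-241

Alpha decay: mass number changes by -4, atomic number by -2.
A: 245 − 4 = 241; Z: 96 − 2 = 94.
Z = 94 is plutonium, so the daughter is plutonium-241.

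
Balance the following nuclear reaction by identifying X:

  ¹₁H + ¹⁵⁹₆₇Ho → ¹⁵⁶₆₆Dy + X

Conserve mass number: 1 + 159 = 156 + A, so A = 4.
Conserve atomic number: 1 + 67 = 66 + Z, so Z = 2.
A = 4 and Z = 2 is ⁴₂He — an alpha particle.

alpha particle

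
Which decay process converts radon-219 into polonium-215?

ΔA = 215 − 219 = -4; ΔZ = 84 − 86 = -2.
A drops by 4 and Z drops by 2 — the signature of alpha emission.

alpha decay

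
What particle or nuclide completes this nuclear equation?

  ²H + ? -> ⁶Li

alpha particle

Conserve mass number: 2 + A = 6, so A = 4.
Conserve atomic number: 1 + Z = 3, so Z = 2.
A = 4 and Z = 2 is ⁴He — an alpha particle.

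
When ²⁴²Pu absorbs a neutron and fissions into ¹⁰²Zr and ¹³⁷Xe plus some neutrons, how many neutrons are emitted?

Conserve mass number: 243 = 102 + 137 + k, so k = 243 − 239 = 4.
Check atomic number: 94 = 40 + 54 + 0 = 94. ✓

4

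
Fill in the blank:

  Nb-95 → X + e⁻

Conserve mass number: 95 = A + 0, so A = 95.
Conserve atomic number: 41 = Z − 1, so Z = 42.
Z = 42 is molybdenum, so the species is Mo-95.

Mo-95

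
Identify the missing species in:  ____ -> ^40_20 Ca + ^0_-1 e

Conserve mass number: A = 40 + 0, so A = 40.
Conserve atomic number: Z = 20 − 1, so Z = 19.
Z = 19 is potassium, so the species is ^40_19 K.

K-40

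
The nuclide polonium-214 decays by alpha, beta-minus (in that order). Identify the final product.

Start: (A, Z) = (214, 84).
After α: (210, 82).
After β⁻: (210, 83).
Z = 83 is bismuth.

Bi-210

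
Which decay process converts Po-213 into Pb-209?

ΔA = 209 − 213 = -4; ΔZ = 82 − 84 = -2.
A drops by 4 and Z drops by 2 — the signature of alpha emission.

alpha decay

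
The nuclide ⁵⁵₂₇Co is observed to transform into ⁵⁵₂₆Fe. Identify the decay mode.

ΔA = 55 − 55 = 0; ΔZ = 26 − 27 = -1.
A is unchanged and Z drops by 1 — a proton has become a neutron (β⁺ emission or electron capture).

beta-plus decay or electron capture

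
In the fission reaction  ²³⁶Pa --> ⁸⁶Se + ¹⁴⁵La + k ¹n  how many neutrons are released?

5

Conserve mass number: 236 = 86 + 145 + k, so k = 236 − 231 = 5.
Check atomic number: 91 = 34 + 57 + 0 = 91. ✓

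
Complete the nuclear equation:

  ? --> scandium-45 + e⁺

Ti-45

Conserve mass number: A = 45 + 0, so A = 45.
Conserve atomic number: Z = 21 + 1, so Z = 22.
Z = 22 is titanium, so the species is titanium-45.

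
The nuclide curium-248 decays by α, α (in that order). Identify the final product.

U-240

Start: (A, Z) = (248, 96).
After α: (244, 94).
After α: (240, 92).
Z = 92 is uranium.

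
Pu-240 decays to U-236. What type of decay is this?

ΔA = 236 − 240 = -4; ΔZ = 92 − 94 = -2.
A drops by 4 and Z drops by 2 — the signature of alpha emission.

alpha decay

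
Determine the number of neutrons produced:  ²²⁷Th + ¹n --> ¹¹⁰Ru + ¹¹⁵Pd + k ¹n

Conserve mass number: 228 = 110 + 115 + k, so k = 228 − 225 = 3.
Check atomic number: 90 = 44 + 46 + 0 = 90. ✓

3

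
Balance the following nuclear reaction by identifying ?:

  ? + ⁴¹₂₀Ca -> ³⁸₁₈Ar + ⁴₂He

neutron

Conserve mass number: A + 41 = 38 + 4, so A = 1.
Conserve atomic number: Z + 20 = 18 + 2, so Z = 0.
A = 1 and Z = 0 is ¹₀n — a neutron.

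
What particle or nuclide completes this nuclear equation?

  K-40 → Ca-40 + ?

beta-minus particle

Conserve mass number: 40 = 40 + A, so A = 0.
Conserve atomic number: 19 = 20 + Z, so Z = -1.
A = 0 and Z = -1 is e⁻ — a beta-minus particle.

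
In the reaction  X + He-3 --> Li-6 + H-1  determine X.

alpha particle

Conserve mass number: A + 3 = 6 + 1, so A = 4.
Conserve atomic number: Z + 2 = 3 + 1, so Z = 2.
A = 4 and Z = 2 is He-4 — an alpha particle.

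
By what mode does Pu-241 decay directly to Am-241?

beta-minus decay

ΔA = 241 − 241 = 0; ΔZ = 95 − 94 = +1.
A is unchanged and Z rises by 1 — a neutron has become a proton (β⁻ decay).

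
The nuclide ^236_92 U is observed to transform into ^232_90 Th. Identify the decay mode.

alpha decay

ΔA = 232 − 236 = -4; ΔZ = 90 − 92 = -2.
A drops by 4 and Z drops by 2 — the signature of alpha emission.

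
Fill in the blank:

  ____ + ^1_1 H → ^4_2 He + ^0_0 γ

Conserve mass number: A + 1 = 4 + 0, so A = 3.
Conserve atomic number: Z + 1 = 2 + 0, so Z = 1.
A = 3 and Z = 1 is ^3_1 H — a triton.

triton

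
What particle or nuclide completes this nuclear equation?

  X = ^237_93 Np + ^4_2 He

Conserve mass number: A = 237 + 4, so A = 241.
Conserve atomic number: Z = 93 + 2, so Z = 95.
Z = 95 is americium, so the species is ^241_95 Am.

Am-241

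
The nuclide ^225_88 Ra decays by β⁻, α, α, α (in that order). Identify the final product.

Start: (A, Z) = (225, 88).
After β⁻: (225, 89).
After α: (221, 87).
After α: (217, 85).
After α: (213, 83).
Z = 83 is bismuth.

Bi-213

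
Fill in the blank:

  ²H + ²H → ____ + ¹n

He-3

Conserve mass number: 2 + 2 = A + 1, so A = 3.
Conserve atomic number: 1 + 1 = Z + 0, so Z = 2.
Z = 2 is helium, so the species is ³He.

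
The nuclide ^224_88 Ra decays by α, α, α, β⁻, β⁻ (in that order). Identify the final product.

Po-212

Start: (A, Z) = (224, 88).
After α: (220, 86).
After α: (216, 84).
After α: (212, 82).
After β⁻: (212, 83).
After β⁻: (212, 84).
Z = 84 is polonium.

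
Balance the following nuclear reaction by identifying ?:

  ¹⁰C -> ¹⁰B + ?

positron

Conserve mass number: 10 = 10 + A, so A = 0.
Conserve atomic number: 6 = 5 + Z, so Z = 1.
A = 0 and Z = 1 is e⁺ — a positron.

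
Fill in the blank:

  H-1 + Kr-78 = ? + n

Conserve mass number: 1 + 78 = A + 1, so A = 78.
Conserve atomic number: 1 + 36 = Z + 0, so Z = 37.
Z = 37 is rubidium, so the species is Rb-78.

Rb-78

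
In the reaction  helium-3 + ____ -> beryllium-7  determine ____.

alpha particle

Conserve mass number: 3 + A = 7, so A = 4.
Conserve atomic number: 2 + Z = 4, so Z = 2.
A = 4 and Z = 2 is helium-4 — an alpha particle.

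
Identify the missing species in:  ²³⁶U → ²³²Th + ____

alpha particle

Conserve mass number: 236 = 232 + A, so A = 4.
Conserve atomic number: 92 = 90 + Z, so Z = 2.
A = 4 and Z = 2 is ⁴He — an alpha particle.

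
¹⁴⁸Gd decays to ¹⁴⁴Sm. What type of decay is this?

ΔA = 144 − 148 = -4; ΔZ = 62 − 64 = -2.
A drops by 4 and Z drops by 2 — the signature of alpha emission.

alpha decay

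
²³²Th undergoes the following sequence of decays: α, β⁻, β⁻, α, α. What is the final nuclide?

Rn-220

Start: (A, Z) = (232, 90).
After α: (228, 88).
After β⁻: (228, 89).
After β⁻: (228, 90).
After α: (224, 88).
After α: (220, 86).
Z = 86 is radon.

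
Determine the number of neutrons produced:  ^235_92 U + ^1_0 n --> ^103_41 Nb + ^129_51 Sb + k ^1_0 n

Conserve mass number: 236 = 103 + 129 + k, so k = 236 − 232 = 4.
Check atomic number: 92 = 41 + 51 + 0 = 92. ✓

4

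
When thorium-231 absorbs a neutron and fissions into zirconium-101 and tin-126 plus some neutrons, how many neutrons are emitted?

Conserve mass number: 232 = 101 + 126 + k, so k = 232 − 227 = 5.
Check atomic number: 90 = 40 + 50 + 0 = 90. ✓

5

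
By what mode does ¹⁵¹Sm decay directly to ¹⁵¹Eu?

ΔA = 151 − 151 = 0; ΔZ = 63 − 62 = +1.
A is unchanged and Z rises by 1 — a neutron has become a proton (β⁻ decay).

beta-minus decay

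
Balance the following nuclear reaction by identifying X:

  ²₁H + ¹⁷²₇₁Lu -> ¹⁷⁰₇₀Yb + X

Conserve mass number: 2 + 172 = 170 + A, so A = 4.
Conserve atomic number: 1 + 71 = 70 + Z, so Z = 2.
A = 4 and Z = 2 is ⁴₂He — an alpha particle.

alpha particle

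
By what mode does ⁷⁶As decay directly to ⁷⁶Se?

ΔA = 76 − 76 = 0; ΔZ = 34 − 33 = +1.
A is unchanged and Z rises by 1 — a neutron has become a proton (β⁻ decay).

beta-minus decay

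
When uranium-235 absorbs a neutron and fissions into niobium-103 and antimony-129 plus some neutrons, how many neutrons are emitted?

4

Conserve mass number: 236 = 103 + 129 + k, so k = 236 − 232 = 4.
Check atomic number: 92 = 41 + 51 + 0 = 92. ✓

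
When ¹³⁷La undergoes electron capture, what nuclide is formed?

Electron capture: mass number changes by +0, atomic number by -1.
A: 137 = 137; Z: 57 − 1 = 56.
Z = 56 is barium, so the daughter is ¹³⁷Ba.

Ba-137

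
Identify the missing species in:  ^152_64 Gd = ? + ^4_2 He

Sm-148

Conserve mass number: 152 = A + 4, so A = 148.
Conserve atomic number: 64 = Z + 2, so Z = 62.
Z = 62 is samarium, so the species is ^148_62 Sm.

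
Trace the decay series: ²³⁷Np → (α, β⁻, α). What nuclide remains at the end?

Start: (A, Z) = (237, 93).
After α: (233, 91).
After β⁻: (233, 92).
After α: (229, 90).
Z = 90 is thorium.

Th-229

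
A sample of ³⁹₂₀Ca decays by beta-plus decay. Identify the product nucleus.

Beta-plus decay: mass number changes by +0, atomic number by -1.
A: 39 = 39; Z: 20 − 1 = 19.
Z = 19 is potassium, so the daughter is ³⁹₁₉K.

K-39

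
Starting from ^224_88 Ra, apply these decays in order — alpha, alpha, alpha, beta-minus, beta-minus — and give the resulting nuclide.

Po-212

Start: (A, Z) = (224, 88).
After α: (220, 86).
After α: (216, 84).
After α: (212, 82).
After β⁻: (212, 83).
After β⁻: (212, 84).
Z = 84 is polonium.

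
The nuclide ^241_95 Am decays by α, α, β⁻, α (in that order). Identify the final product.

Th-229

Start: (A, Z) = (241, 95).
After α: (237, 93).
After α: (233, 91).
After β⁻: (233, 92).
After α: (229, 90).
Z = 90 is thorium.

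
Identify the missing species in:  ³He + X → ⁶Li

Conserve mass number: 3 + A = 6, so A = 3.
Conserve atomic number: 2 + Z = 3, so Z = 1.
A = 3 and Z = 1 is ³H — a triton.

triton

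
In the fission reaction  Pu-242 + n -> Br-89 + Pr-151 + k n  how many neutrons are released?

3

Conserve mass number: 243 = 89 + 151 + k, so k = 243 − 240 = 3.
Check atomic number: 94 = 35 + 59 + 0 = 94. ✓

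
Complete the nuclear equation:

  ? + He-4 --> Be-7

He-3

Conserve mass number: A + 4 = 7, so A = 3.
Conserve atomic number: Z + 2 = 4, so Z = 2.
Z = 2 is helium, so the species is He-3.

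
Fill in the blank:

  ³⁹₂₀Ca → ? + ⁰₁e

Conserve mass number: 39 = A + 0, so A = 39.
Conserve atomic number: 20 = Z + 1, so Z = 19.
Z = 19 is potassium, so the species is ³⁹₁₉K.

K-39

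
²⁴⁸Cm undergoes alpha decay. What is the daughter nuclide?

Alpha decay: mass number changes by -4, atomic number by -2.
A: 248 − 4 = 244; Z: 96 − 2 = 94.
Z = 94 is plutonium, so the daughter is ²⁴⁴Pu.

Pu-244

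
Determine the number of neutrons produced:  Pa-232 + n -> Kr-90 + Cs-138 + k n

Conserve mass number: 233 = 90 + 138 + k, so k = 233 − 228 = 5.
Check atomic number: 91 = 36 + 55 + 0 = 91. ✓

5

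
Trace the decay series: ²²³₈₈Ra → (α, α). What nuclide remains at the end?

Start: (A, Z) = (223, 88).
After α: (219, 86).
After α: (215, 84).
Z = 84 is polonium.

Po-215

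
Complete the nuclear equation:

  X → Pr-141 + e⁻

Conserve mass number: A = 141 + 0, so A = 141.
Conserve atomic number: Z = 59 − 1, so Z = 58.
Z = 58 is cerium, so the species is Ce-141.

Ce-141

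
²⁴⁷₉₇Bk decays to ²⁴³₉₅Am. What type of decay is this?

alpha decay

ΔA = 243 − 247 = -4; ΔZ = 95 − 97 = -2.
A drops by 4 and Z drops by 2 — the signature of alpha emission.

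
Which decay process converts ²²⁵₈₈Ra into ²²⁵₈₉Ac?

ΔA = 225 − 225 = 0; ΔZ = 89 − 88 = +1.
A is unchanged and Z rises by 1 — a neutron has become a proton (β⁻ decay).

beta-minus decay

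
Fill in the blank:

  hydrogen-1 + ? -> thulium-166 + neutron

Conserve mass number: 1 + A = 166 + 1, so A = 166.
Conserve atomic number: 1 + Z = 69 + 0, so Z = 68.
Z = 68 is erbium, so the species is erbium-166.

Er-166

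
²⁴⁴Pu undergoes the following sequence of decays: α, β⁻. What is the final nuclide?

Np-240

Start: (A, Z) = (244, 94).
After α: (240, 92).
After β⁻: (240, 93).
Z = 93 is neptunium.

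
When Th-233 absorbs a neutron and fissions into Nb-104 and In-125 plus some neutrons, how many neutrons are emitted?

5

Conserve mass number: 234 = 104 + 125 + k, so k = 234 − 229 = 5.
Check atomic number: 90 = 41 + 49 + 0 = 90. ✓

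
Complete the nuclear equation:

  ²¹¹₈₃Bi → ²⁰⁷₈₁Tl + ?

Conserve mass number: 211 = 207 + A, so A = 4.
Conserve atomic number: 83 = 81 + Z, so Z = 2.
A = 4 and Z = 2 is ⁴₂He — an alpha particle.

alpha particle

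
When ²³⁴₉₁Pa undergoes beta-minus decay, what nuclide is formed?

U-234

Beta-minus decay: mass number changes by +0, atomic number by +1.
A: 234 = 234; Z: 91 + 1 = 92.
Z = 92 is uranium, so the daughter is ²³⁴₉₂U.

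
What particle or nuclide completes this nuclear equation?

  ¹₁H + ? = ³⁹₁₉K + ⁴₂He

Ca-42

Conserve mass number: 1 + A = 39 + 4, so A = 42.
Conserve atomic number: 1 + Z = 19 + 2, so Z = 20.
Z = 20 is calcium, so the species is ⁴²₂₀Ca.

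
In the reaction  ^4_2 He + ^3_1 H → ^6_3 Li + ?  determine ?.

Conserve mass number: 4 + 3 = 6 + A, so A = 1.
Conserve atomic number: 2 + 1 = 3 + Z, so Z = 0.
A = 1 and Z = 0 is ^1_0 n — a neutron.

neutron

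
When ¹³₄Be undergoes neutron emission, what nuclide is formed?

Neutron emission: mass number changes by -1, atomic number by +0.
A: 13 − 1 = 12; Z: 4 = 4.
Z = 4 is beryllium, so the daughter is ¹²₄Be.

Be-12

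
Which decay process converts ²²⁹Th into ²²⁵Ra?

alpha decay

ΔA = 225 − 229 = -4; ΔZ = 88 − 90 = -2.
A drops by 4 and Z drops by 2 — the signature of alpha emission.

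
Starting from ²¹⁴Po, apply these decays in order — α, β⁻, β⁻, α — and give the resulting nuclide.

Pb-206

Start: (A, Z) = (214, 84).
After α: (210, 82).
After β⁻: (210, 83).
After β⁻: (210, 84).
After α: (206, 82).
Z = 82 is lead.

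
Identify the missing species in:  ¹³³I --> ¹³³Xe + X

Conserve mass number: 133 = 133 + A, so A = 0.
Conserve atomic number: 53 = 54 + Z, so Z = -1.
A = 0 and Z = -1 is e⁻ — a beta-minus particle.

beta-minus particle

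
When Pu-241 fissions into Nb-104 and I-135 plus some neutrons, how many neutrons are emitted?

2

Conserve mass number: 241 = 104 + 135 + k, so k = 241 − 239 = 2.
Check atomic number: 94 = 41 + 53 + 0 = 94. ✓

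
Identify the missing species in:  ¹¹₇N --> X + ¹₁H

Conserve mass number: 11 = A + 1, so A = 10.
Conserve atomic number: 7 = Z + 1, so Z = 6.
Z = 6 is carbon, so the species is ¹⁰₆C.

C-10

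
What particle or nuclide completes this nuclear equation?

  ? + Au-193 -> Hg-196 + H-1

alpha particle

Conserve mass number: A + 193 = 196 + 1, so A = 4.
Conserve atomic number: Z + 79 = 80 + 1, so Z = 2.
A = 4 and Z = 2 is He-4 — an alpha particle.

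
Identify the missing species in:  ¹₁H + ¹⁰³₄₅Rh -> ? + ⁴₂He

Conserve mass number: 1 + 103 = A + 4, so A = 100.
Conserve atomic number: 1 + 45 = Z + 2, so Z = 44.
Z = 44 is ruthenium, so the species is ¹⁰⁰₄₄Ru.

Ru-100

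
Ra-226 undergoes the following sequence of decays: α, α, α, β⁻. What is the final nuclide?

Start: (A, Z) = (226, 88).
After α: (222, 86).
After α: (218, 84).
After α: (214, 82).
After β⁻: (214, 83).
Z = 83 is bismuth.

Bi-214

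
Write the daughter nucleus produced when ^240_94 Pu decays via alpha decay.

Alpha decay: mass number changes by -4, atomic number by -2.
A: 240 − 4 = 236; Z: 94 − 2 = 92.
Z = 92 is uranium, so the daughter is ^236_92 U.

U-236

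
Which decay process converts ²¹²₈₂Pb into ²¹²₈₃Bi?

ΔA = 212 − 212 = 0; ΔZ = 83 − 82 = +1.
A is unchanged and Z rises by 1 — a neutron has become a proton (β⁻ decay).

beta-minus decay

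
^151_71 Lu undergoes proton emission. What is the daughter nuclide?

Yb-150

Proton emission: mass number changes by -1, atomic number by -1.
A: 151 − 1 = 150; Z: 71 − 1 = 70.
Z = 70 is ytterbium, so the daughter is ^150_70 Yb.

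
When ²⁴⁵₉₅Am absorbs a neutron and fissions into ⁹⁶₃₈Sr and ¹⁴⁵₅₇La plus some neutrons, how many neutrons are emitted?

Conserve mass number: 246 = 96 + 145 + k, so k = 246 − 241 = 5.
Check atomic number: 95 = 38 + 57 + 0 = 95. ✓

5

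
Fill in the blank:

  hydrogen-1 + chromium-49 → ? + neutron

Conserve mass number: 1 + 49 = A + 1, so A = 49.
Conserve atomic number: 1 + 24 = Z + 0, so Z = 25.
Z = 25 is manganese, so the species is manganese-49.

Mn-49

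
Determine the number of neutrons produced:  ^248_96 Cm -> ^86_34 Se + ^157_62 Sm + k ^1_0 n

5

Conserve mass number: 248 = 86 + 157 + k, so k = 248 − 243 = 5.
Check atomic number: 96 = 34 + 62 + 0 = 96. ✓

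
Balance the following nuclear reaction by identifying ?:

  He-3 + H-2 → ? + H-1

Conserve mass number: 3 + 2 = A + 1, so A = 4.
Conserve atomic number: 2 + 1 = Z + 1, so Z = 2.
A = 4 and Z = 2 is He-4 — an alpha particle.

He-4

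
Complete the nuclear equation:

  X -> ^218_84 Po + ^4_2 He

Conserve mass number: A = 218 + 4, so A = 222.
Conserve atomic number: Z = 84 + 2, so Z = 86.
Z = 86 is radon, so the species is ^222_86 Rn.

Rn-222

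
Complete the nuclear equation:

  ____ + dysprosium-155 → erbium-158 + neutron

Conserve mass number: A + 155 = 158 + 1, so A = 4.
Conserve atomic number: Z + 66 = 68 + 0, so Z = 2.
A = 4 and Z = 2 is helium-4 — an alpha particle.

alpha particle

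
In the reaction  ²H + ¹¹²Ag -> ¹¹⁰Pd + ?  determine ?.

Conserve mass number: 2 + 112 = 110 + A, so A = 4.
Conserve atomic number: 1 + 47 = 46 + Z, so Z = 2.
A = 4 and Z = 2 is ⁴He — an alpha particle.

alpha particle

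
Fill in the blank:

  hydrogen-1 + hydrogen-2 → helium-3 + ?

Conserve mass number: 1 + 2 = 3 + A, so A = 0.
Conserve atomic number: 1 + 1 = 2 + Z, so Z = 0.
A = 0 and Z = 0 is γ — a gamma ray.

gamma ray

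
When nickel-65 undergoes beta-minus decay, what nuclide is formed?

Beta-minus decay: mass number changes by +0, atomic number by +1.
A: 65 = 65; Z: 28 + 1 = 29.
Z = 29 is copper, so the daughter is copper-65.

Cu-65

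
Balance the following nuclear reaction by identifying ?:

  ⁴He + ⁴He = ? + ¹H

Conserve mass number: 4 + 4 = A + 1, so A = 7.
Conserve atomic number: 2 + 2 = Z + 1, so Z = 3.
Z = 3 is lithium, so the species is ⁷Li.

Li-7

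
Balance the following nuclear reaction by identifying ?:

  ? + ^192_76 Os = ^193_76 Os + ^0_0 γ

neutron

Conserve mass number: A + 192 = 193 + 0, so A = 1.
Conserve atomic number: Z + 76 = 76 + 0, so Z = 0.
A = 1 and Z = 0 is ^1_0 n — a neutron.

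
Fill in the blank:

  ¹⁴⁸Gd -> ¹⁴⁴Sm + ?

alpha particle

Conserve mass number: 148 = 144 + A, so A = 4.
Conserve atomic number: 64 = 62 + Z, so Z = 2.
A = 4 and Z = 2 is ⁴He — an alpha particle.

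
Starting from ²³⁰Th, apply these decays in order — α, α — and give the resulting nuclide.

Rn-222

Start: (A, Z) = (230, 90).
After α: (226, 88).
After α: (222, 86).
Z = 86 is radon.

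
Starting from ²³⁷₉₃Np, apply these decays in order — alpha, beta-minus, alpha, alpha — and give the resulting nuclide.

Ra-225

Start: (A, Z) = (237, 93).
After α: (233, 91).
After β⁻: (233, 92).
After α: (229, 90).
After α: (225, 88).
Z = 88 is radium.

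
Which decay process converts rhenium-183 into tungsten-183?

ΔA = 183 − 183 = 0; ΔZ = 74 − 75 = -1.
A is unchanged and Z drops by 1 — a proton has become a neutron (β⁺ emission or electron capture).

beta-plus decay or electron capture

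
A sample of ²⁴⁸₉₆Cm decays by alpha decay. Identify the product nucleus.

Pu-244

Alpha decay: mass number changes by -4, atomic number by -2.
A: 248 − 4 = 244; Z: 96 − 2 = 94.
Z = 94 is plutonium, so the daughter is ²⁴⁴₉₄Pu.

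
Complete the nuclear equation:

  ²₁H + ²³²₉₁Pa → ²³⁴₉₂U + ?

gamma ray

Conserve mass number: 2 + 232 = 234 + A, so A = 0.
Conserve atomic number: 1 + 91 = 92 + Z, so Z = 0.
A = 0 and Z = 0 is ⁰₀γ — a gamma ray.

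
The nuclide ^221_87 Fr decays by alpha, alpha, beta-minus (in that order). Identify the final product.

Po-213

Start: (A, Z) = (221, 87).
After α: (217, 85).
After α: (213, 83).
After β⁻: (213, 84).
Z = 84 is polonium.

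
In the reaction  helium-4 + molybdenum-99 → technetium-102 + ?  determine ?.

Conserve mass number: 4 + 99 = 102 + A, so A = 1.
Conserve atomic number: 2 + 42 = 43 + Z, so Z = 1.
A = 1 and Z = 1 is hydrogen-1 — a proton.

proton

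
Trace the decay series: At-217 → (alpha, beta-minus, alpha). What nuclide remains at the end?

Pb-209

Start: (A, Z) = (217, 85).
After α: (213, 83).
After β⁻: (213, 84).
After α: (209, 82).
Z = 82 is lead.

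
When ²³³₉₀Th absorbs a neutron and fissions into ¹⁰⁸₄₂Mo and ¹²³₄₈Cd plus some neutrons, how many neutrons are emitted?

Conserve mass number: 234 = 108 + 123 + k, so k = 234 − 231 = 3.
Check atomic number: 90 = 42 + 48 + 0 = 90. ✓

3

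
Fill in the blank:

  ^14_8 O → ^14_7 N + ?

positron

Conserve mass number: 14 = 14 + A, so A = 0.
Conserve atomic number: 8 = 7 + Z, so Z = 1.
A = 0 and Z = 1 is ^0_1 e — a positron.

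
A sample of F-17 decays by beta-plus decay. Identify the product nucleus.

Beta-plus decay: mass number changes by +0, atomic number by -1.
A: 17 = 17; Z: 9 − 1 = 8.
Z = 8 is oxygen, so the daughter is O-17.

O-17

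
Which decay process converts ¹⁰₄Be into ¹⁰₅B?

beta-minus decay

ΔA = 10 − 10 = 0; ΔZ = 5 − 4 = +1.
A is unchanged and Z rises by 1 — a neutron has become a proton (β⁻ decay).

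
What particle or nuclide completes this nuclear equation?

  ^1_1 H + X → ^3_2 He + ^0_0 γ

deuteron

Conserve mass number: 1 + A = 3 + 0, so A = 2.
Conserve atomic number: 1 + Z = 2 + 0, so Z = 1.
A = 2 and Z = 1 is ^2_1 H — a deuteron.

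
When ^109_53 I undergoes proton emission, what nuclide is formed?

Te-108

Proton emission: mass number changes by -1, atomic number by -1.
A: 109 − 1 = 108; Z: 53 − 1 = 52.
Z = 52 is tellurium, so the daughter is ^108_52 Te.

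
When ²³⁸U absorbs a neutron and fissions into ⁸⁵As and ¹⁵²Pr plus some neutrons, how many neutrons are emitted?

2

Conserve mass number: 239 = 85 + 152 + k, so k = 239 − 237 = 2.
Check atomic number: 92 = 33 + 59 + 0 = 92. ✓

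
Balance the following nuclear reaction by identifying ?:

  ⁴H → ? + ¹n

H-3

Conserve mass number: 4 = A + 1, so A = 3.
Conserve atomic number: 1 = Z + 0, so Z = 1.
A = 3 and Z = 1 is ³H — a triton.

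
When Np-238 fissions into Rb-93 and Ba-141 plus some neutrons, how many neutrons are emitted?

Conserve mass number: 238 = 93 + 141 + k, so k = 238 − 234 = 4.
Check atomic number: 93 = 37 + 56 + 0 = 93. ✓

4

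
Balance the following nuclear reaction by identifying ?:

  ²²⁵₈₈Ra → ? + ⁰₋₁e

Conserve mass number: 225 = A + 0, so A = 225.
Conserve atomic number: 88 = Z − 1, so Z = 89.
Z = 89 is actinium, so the species is ²²⁵₈₉Ac.

Ac-225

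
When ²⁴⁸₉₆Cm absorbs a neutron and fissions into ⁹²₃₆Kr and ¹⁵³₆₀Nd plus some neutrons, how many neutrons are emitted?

4

Conserve mass number: 249 = 92 + 153 + k, so k = 249 − 245 = 4.
Check atomic number: 96 = 36 + 60 + 0 = 96. ✓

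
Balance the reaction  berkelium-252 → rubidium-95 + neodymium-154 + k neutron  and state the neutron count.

Conserve mass number: 252 = 95 + 154 + k, so k = 252 − 249 = 3.
Check atomic number: 97 = 37 + 60 + 0 = 97. ✓

3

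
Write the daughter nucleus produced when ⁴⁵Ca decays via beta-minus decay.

Sc-45

Beta-minus decay: mass number changes by +0, atomic number by +1.
A: 45 = 45; Z: 20 + 1 = 21.
Z = 21 is scandium, so the daughter is ⁴⁵Sc.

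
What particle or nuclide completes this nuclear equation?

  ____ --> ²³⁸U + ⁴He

Pu-242

Conserve mass number: A = 238 + 4, so A = 242.
Conserve atomic number: Z = 92 + 2, so Z = 94.
Z = 94 is plutonium, so the species is ²⁴²Pu.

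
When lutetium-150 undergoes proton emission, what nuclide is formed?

Yb-149

Proton emission: mass number changes by -1, atomic number by -1.
A: 150 − 1 = 149; Z: 71 − 1 = 70.
Z = 70 is ytterbium, so the daughter is ytterbium-149.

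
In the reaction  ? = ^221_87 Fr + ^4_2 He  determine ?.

Ac-225

Conserve mass number: A = 221 + 4, so A = 225.
Conserve atomic number: Z = 87 + 2, so Z = 89.
Z = 89 is actinium, so the species is ^225_89 Ac.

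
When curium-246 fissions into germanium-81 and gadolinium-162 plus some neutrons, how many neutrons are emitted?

Conserve mass number: 246 = 81 + 162 + k, so k = 246 − 243 = 3.
Check atomic number: 96 = 32 + 64 + 0 = 96. ✓

3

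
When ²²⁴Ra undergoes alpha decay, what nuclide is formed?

Rn-220

Alpha decay: mass number changes by -4, atomic number by -2.
A: 224 − 4 = 220; Z: 88 − 2 = 86.
Z = 86 is radon, so the daughter is ²²⁰Rn.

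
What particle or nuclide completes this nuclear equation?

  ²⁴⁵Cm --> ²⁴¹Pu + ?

alpha particle

Conserve mass number: 245 = 241 + A, so A = 4.
Conserve atomic number: 96 = 94 + Z, so Z = 2.
A = 4 and Z = 2 is ⁴He — an alpha particle.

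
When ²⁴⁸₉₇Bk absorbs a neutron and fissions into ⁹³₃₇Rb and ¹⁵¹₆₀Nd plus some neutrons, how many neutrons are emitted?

Conserve mass number: 249 = 93 + 151 + k, so k = 249 − 244 = 5.
Check atomic number: 97 = 37 + 60 + 0 = 97. ✓

5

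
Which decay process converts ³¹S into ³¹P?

ΔA = 31 − 31 = 0; ΔZ = 15 − 16 = -1.
A is unchanged and Z drops by 1 — a proton has become a neutron (β⁺ emission or electron capture).

beta-plus decay or electron capture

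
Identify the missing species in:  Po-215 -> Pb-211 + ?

Conserve mass number: 215 = 211 + A, so A = 4.
Conserve atomic number: 84 = 82 + Z, so Z = 2.
A = 4 and Z = 2 is He-4 — an alpha particle.

alpha particle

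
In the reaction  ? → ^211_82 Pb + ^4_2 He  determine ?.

Po-215

Conserve mass number: A = 211 + 4, so A = 215.
Conserve atomic number: Z = 82 + 2, so Z = 84.
Z = 84 is polonium, so the species is ^215_84 Po.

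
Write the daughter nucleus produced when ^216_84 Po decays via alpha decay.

Alpha decay: mass number changes by -4, atomic number by -2.
A: 216 − 4 = 212; Z: 84 − 2 = 82.
Z = 82 is lead, so the daughter is ^212_82 Pb.

Pb-212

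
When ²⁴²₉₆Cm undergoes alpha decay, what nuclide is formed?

Alpha decay: mass number changes by -4, atomic number by -2.
A: 242 − 4 = 238; Z: 96 − 2 = 94.
Z = 94 is plutonium, so the daughter is ²³⁸₉₄Pu.

Pu-238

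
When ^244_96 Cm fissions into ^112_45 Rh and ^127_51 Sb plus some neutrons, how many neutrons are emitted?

Conserve mass number: 244 = 112 + 127 + k, so k = 244 − 239 = 5.
Check atomic number: 96 = 45 + 51 + 0 = 96. ✓

5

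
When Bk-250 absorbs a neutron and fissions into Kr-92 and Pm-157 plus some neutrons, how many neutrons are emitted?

2

Conserve mass number: 251 = 92 + 157 + k, so k = 251 − 249 = 2.
Check atomic number: 97 = 36 + 61 + 0 = 97. ✓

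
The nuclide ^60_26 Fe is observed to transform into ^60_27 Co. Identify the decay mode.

beta-minus decay

ΔA = 60 − 60 = 0; ΔZ = 27 − 26 = +1.
A is unchanged and Z rises by 1 — a neutron has become a proton (β⁻ decay).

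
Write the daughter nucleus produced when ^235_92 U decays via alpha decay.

Th-231

Alpha decay: mass number changes by -4, atomic number by -2.
A: 235 − 4 = 231; Z: 92 − 2 = 90.
Z = 90 is thorium, so the daughter is ^231_90 Th.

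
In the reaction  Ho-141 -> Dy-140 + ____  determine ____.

Conserve mass number: 141 = 140 + A, so A = 1.
Conserve atomic number: 67 = 66 + Z, so Z = 1.
A = 1 and Z = 1 is H-1 — a proton.

proton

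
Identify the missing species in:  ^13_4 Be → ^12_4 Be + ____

neutron

Conserve mass number: 13 = 12 + A, so A = 1.
Conserve atomic number: 4 = 4 + Z, so Z = 0.
A = 1 and Z = 0 is ^1_0 n — a neutron.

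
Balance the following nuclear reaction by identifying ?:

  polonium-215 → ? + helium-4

Pb-211

Conserve mass number: 215 = A + 4, so A = 211.
Conserve atomic number: 84 = Z + 2, so Z = 82.
Z = 82 is lead, so the species is lead-211.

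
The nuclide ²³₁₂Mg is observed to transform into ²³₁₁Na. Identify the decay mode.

beta-plus decay or electron capture

ΔA = 23 − 23 = 0; ΔZ = 11 − 12 = -1.
A is unchanged and Z drops by 1 — a proton has become a neutron (β⁺ emission or electron capture).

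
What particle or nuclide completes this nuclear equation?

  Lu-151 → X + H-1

Conserve mass number: 151 = A + 1, so A = 150.
Conserve atomic number: 71 = Z + 1, so Z = 70.
Z = 70 is ytterbium, so the species is Yb-150.

Yb-150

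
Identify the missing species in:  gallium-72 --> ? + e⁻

Ge-72

Conserve mass number: 72 = A + 0, so A = 72.
Conserve atomic number: 31 = Z − 1, so Z = 32.
Z = 32 is germanium, so the species is germanium-72.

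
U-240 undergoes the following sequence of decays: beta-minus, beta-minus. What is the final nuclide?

Pu-240

Start: (A, Z) = (240, 92).
After β⁻: (240, 93).
After β⁻: (240, 94).
Z = 94 is plutonium.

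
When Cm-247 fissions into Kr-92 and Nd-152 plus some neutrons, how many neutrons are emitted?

3

Conserve mass number: 247 = 92 + 152 + k, so k = 247 − 244 = 3.
Check atomic number: 96 = 36 + 60 + 0 = 96. ✓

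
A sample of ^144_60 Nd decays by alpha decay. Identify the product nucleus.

Ce-140

Alpha decay: mass number changes by -4, atomic number by -2.
A: 144 − 4 = 140; Z: 60 − 2 = 58.
Z = 58 is cerium, so the daughter is ^140_58 Ce.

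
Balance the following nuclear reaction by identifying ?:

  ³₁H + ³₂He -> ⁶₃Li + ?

gamma ray

Conserve mass number: 3 + 3 = 6 + A, so A = 0.
Conserve atomic number: 1 + 2 = 3 + Z, so Z = 0.
A = 0 and Z = 0 is ⁰₀γ — a gamma ray.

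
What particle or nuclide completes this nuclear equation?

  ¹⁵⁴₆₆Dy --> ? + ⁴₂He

Gd-150

Conserve mass number: 154 = A + 4, so A = 150.
Conserve atomic number: 66 = Z + 2, so Z = 64.
Z = 64 is gadolinium, so the species is ¹⁵⁰₆₄Gd.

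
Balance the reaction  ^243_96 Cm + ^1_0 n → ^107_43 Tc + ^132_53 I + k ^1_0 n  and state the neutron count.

Conserve mass number: 244 = 107 + 132 + k, so k = 244 − 239 = 5.
Check atomic number: 96 = 43 + 53 + 0 = 96. ✓

5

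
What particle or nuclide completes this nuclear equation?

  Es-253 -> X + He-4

Bk-249

Conserve mass number: 253 = A + 4, so A = 249.
Conserve atomic number: 99 = Z + 2, so Z = 97.
Z = 97 is berkelium, so the species is Bk-249.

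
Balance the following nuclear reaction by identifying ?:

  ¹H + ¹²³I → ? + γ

Conserve mass number: 1 + 123 = A + 0, so A = 124.
Conserve atomic number: 1 + 53 = Z + 0, so Z = 54.
Z = 54 is xenon, so the species is ¹²⁴Xe.

Xe-124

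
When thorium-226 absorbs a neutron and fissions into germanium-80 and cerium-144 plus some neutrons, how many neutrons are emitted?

3

Conserve mass number: 227 = 80 + 144 + k, so k = 227 − 224 = 3.
Check atomic number: 90 = 32 + 58 + 0 = 90. ✓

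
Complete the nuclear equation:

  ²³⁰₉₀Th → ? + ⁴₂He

Ra-226

Conserve mass number: 230 = A + 4, so A = 226.
Conserve atomic number: 90 = Z + 2, so Z = 88.
Z = 88 is radium, so the species is ²²⁶₈₈Ra.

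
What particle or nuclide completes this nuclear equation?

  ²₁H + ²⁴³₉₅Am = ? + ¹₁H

Conserve mass number: 2 + 243 = A + 1, so A = 244.
Conserve atomic number: 1 + 95 = Z + 1, so Z = 95.
Z = 95 is americium, so the species is ²⁴⁴₉₅Am.

Am-244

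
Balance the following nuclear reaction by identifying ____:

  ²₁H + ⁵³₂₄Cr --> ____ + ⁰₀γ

Conserve mass number: 2 + 53 = A + 0, so A = 55.
Conserve atomic number: 1 + 24 = Z + 0, so Z = 25.
Z = 25 is manganese, so the species is ⁵⁵₂₅Mn.

Mn-55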